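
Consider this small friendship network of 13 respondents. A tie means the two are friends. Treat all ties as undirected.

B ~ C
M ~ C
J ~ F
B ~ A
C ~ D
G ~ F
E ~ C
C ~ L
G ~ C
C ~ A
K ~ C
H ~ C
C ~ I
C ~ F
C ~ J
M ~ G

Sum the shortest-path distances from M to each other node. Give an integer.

Distances from M: A:2, B:2, C:1, D:2, E:2, F:2, G:1, H:2, I:2, J:2, K:2, L:2.
Sum = 2 + 2 + 1 + 2 + 2 + 2 + 1 + 2 + 2 + 2 + 2 + 2 = 22.

22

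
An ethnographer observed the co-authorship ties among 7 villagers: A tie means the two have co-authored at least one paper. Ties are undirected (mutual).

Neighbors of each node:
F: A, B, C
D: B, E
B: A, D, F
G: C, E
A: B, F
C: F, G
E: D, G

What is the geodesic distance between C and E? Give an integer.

One shortest route is C – G – E, which uses 2 edges, and C and E are not directly tied, so nothing shorter exists. So d(C,E) = 2.

2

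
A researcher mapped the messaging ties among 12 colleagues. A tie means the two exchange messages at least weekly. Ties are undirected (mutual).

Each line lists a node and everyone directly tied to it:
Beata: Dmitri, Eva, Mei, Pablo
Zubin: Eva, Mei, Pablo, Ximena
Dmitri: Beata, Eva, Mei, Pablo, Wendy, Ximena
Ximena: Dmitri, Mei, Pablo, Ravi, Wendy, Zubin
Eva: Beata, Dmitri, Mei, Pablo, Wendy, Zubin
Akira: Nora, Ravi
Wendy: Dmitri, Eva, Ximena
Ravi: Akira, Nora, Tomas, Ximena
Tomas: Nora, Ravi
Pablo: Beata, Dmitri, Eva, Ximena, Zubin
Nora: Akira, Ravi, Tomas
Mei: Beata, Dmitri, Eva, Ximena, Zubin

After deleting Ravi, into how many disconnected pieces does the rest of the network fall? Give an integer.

2

Without Ravi, the remaining ties split the others into: {Beata, Dmitri, Eva, Mei, Pablo, Wendy, Ximena, Zubin}; {Akira, Nora, Tomas}.
That's 2 separate components.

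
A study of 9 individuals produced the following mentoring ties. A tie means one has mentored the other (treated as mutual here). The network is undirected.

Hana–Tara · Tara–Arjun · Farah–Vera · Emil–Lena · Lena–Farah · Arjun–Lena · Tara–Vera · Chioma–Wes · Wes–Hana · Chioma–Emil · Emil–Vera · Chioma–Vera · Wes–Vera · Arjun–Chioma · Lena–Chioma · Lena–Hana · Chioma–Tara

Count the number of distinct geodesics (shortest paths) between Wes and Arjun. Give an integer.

The shortest distance is 2, and the only length-2 path is Wes–Chioma–Arjun. So there is exactly 1 shortest path.

1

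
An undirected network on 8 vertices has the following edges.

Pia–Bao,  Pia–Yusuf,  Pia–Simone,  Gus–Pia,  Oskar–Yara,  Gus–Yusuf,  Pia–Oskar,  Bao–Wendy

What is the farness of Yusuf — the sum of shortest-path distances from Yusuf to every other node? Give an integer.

Distances from Yusuf: Bao:2, Gus:1, Oskar:2, Pia:1, Simone:2, Wendy:3, Yara:3.
Sum = 2 + 1 + 2 + 1 + 2 + 3 + 3 = 14.

14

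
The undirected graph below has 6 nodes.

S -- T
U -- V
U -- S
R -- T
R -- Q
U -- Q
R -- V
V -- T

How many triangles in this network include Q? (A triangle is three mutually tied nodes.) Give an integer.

Q's neighbors are R and U, but none of them are tied to each other, so no triangle contains Q.

0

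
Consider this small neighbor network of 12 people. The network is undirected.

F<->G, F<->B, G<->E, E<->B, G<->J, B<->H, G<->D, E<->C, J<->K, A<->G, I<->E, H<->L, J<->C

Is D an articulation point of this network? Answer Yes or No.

No

Even without D, every remaining node can still reach every other (the residual graph is connected), so D is not a cut vertex.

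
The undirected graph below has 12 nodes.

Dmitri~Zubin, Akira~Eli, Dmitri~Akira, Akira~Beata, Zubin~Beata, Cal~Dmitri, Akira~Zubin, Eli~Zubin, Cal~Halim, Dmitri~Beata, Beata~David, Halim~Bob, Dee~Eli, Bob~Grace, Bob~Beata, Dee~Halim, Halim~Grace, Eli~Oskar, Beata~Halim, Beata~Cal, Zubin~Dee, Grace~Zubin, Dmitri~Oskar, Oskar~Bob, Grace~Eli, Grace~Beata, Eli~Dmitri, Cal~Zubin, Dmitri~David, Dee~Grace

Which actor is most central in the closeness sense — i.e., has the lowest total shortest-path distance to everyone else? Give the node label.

Beata

Farness (sum of distances to all others) for each node — Akira:18, Beata:14, Bob:18, Cal:18, David:21, Dee:19, Dmitri:15, Eli:16, Grace:16, Halim:17, Oskar:19, Zubin:15.
The smallest farness is 14, for Beata, so Beata has the highest closeness.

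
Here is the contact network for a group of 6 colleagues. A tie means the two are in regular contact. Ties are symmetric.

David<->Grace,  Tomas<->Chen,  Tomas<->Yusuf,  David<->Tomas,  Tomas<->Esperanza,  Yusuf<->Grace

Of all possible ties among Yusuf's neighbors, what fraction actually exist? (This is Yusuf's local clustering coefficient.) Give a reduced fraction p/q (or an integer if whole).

Yusuf's neighbors: Grace and Tomas (k = 2).
Possible neighbor pairs: C(2,2) = 1. Edges among them: none → e = 0.
Clustering(Yusuf) = 0/1.

0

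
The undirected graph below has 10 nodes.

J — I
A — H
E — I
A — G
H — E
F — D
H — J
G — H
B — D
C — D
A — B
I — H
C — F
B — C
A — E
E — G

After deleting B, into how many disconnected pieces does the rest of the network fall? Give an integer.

2

Without B, the remaining ties split the others into: {C, D, F}; {A, E, G, H, I, J}.
That's 2 separate components.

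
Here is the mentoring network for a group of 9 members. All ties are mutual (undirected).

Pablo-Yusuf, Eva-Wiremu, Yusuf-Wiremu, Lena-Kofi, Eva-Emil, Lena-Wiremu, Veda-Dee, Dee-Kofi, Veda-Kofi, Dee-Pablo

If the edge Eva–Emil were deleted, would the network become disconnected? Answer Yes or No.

Yes

Without the Eva–Emil edge there is no alternate route between Eva and Emil, so the network disconnects. It is a bridge.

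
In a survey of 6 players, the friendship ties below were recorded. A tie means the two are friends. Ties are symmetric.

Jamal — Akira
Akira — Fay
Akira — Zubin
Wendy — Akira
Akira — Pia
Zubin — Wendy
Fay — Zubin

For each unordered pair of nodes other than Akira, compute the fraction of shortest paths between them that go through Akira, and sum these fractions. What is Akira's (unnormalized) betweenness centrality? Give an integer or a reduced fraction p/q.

15/2

Pairs whose geodesics pass through Akira — Jamal–Wendy: 1; Jamal–Zubin: 1; Jamal–Fay: 1; Jamal–Pia: 1; Wendy–Fay: 1/2; Wendy–Pia: 1; Zubin–Pia: 1; Fay–Pia: 1.
All other pairs contribute 0.
Summing the contributions gives betweenness(Akira) = 15/2.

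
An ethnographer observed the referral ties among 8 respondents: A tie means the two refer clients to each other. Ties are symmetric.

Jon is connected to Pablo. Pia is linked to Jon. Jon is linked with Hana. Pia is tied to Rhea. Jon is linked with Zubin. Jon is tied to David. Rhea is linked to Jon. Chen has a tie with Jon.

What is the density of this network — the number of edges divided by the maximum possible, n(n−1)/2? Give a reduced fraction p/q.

There are 8 edges and 8 nodes, so the maximum possible is C(8,2) = 28.
Density = 8/28 = 2/7.

2/7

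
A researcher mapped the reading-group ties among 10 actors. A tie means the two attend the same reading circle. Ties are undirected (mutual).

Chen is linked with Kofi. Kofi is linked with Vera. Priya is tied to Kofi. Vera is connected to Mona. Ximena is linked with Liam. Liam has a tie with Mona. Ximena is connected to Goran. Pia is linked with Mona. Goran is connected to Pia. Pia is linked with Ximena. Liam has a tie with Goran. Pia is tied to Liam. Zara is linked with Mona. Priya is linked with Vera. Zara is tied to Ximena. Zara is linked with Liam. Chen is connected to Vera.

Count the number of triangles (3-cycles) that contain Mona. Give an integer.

2

Mona's neighbors: Liam, Pia, Vera, and Zara.
Neighbor pairs that are themselves tied: Mona–Liam–Pia; Mona–Liam–Zara. Each forms one triangle with Mona, for 2 in total.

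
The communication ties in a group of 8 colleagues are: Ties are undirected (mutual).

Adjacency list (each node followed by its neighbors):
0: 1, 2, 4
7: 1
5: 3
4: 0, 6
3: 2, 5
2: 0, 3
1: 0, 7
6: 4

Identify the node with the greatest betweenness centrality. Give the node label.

0

Unnormalized betweenness of each node: 0:16, 1:6, 2:10, 3:6, 4:6, 5:0, 6:0, 7:0.
0 has the largest value, 16, making it the main broker — the node through which the most shortest paths run.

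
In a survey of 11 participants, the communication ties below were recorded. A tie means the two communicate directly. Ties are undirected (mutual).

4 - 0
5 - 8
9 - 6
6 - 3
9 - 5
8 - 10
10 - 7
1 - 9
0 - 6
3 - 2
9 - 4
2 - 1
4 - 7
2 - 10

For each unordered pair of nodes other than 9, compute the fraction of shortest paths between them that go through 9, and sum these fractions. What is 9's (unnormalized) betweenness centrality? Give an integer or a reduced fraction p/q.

Pairs whose geodesics pass through 9 — 8–1: 1/2; 8–6: 1; 8–0: 2/3; 8–4: 1/2; 5–1: 1; 5–2: 1/2; 5–3: 1; 5–6: 1; 5–0: 2/2; 5–4: 1; 5–7: 1/2; 1–6: 1; 1–0: 2/2; 1–4: 1 … (+5 more pairs).
All other pairs contribute 0.
Summing the contributions gives betweenness(9) = 85/6.

85/6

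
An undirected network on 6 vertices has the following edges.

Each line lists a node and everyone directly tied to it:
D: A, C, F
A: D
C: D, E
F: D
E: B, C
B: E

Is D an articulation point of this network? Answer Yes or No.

Yes

Removing D leaves {B, C, and E} with no path to {A}, so the network splits into 3 components. D is a cut vertex.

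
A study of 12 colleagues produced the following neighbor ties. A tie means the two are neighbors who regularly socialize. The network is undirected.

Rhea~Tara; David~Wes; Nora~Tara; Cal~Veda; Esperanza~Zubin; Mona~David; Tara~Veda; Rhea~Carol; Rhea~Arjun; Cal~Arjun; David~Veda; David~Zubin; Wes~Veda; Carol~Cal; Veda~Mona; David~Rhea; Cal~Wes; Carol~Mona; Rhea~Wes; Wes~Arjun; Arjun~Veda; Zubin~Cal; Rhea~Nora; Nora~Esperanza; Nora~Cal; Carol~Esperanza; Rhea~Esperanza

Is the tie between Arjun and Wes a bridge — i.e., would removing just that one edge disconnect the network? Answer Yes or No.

No

Even without that edge, Arjun still reaches Wes via Arjun – Rhea – Wes, so the network stays connected. Not a bridge.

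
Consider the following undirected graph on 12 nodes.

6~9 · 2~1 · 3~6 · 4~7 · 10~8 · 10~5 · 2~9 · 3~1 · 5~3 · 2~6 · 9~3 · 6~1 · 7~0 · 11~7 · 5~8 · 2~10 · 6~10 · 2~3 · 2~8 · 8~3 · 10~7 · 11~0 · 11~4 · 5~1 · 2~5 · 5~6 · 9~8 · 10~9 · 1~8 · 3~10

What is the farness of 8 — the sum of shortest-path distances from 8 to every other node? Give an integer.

Distances from 8: 0:3, 1:1, 2:1, 3:1, 4:3, 5:1, 6:2, 7:2, 9:1, 10:1, 11:3.
Sum = 3 + 1 + 1 + 1 + 3 + 1 + 2 + 2 + 1 + 1 + 3 = 19.

19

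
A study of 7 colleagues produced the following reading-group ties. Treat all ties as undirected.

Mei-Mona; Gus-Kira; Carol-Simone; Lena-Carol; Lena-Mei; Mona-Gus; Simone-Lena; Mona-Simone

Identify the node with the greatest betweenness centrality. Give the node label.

Unnormalized betweenness of each node: Carol:0, Gus:5, Kira:0, Lena:3/2, Mei:3/2, Mona:17/2, Simone:9/2.
Mona has the largest value, 17/2, making it the main broker — the node through which the most shortest paths run.

Mona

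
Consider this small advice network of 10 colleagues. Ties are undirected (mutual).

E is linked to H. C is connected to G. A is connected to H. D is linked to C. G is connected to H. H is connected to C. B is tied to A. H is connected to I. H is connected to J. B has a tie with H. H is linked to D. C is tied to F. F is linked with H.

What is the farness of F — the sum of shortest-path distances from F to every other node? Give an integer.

16

Distances from F: A:2, B:2, C:1, D:2, E:2, G:2, H:1, I:2, J:2.
Sum = 2 + 2 + 1 + 2 + 2 + 2 + 1 + 2 + 2 = 16.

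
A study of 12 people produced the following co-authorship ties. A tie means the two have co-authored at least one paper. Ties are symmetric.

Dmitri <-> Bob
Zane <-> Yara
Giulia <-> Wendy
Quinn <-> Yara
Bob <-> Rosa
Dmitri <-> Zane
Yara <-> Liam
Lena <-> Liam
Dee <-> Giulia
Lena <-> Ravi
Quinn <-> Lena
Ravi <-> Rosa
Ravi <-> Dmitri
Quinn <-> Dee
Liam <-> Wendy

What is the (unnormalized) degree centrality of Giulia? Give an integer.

2

Giulia is directly tied to Dee and Wendy. That is 2 neighbors, so the degree of Giulia is 2.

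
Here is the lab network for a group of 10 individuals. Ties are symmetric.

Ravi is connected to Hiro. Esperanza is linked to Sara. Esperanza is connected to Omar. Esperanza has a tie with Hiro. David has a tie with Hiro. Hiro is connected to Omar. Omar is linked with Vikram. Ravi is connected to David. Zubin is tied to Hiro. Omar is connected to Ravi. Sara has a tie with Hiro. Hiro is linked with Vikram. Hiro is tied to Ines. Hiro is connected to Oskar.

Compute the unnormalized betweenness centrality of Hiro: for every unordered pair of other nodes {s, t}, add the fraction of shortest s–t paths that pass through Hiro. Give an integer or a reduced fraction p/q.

Pairs whose geodesics pass through Hiro — Omar–Zubin: 1; Omar–Ines: 1; Omar–Sara: 1/2; Omar–Oskar: 1; Omar–David: 1/2; Zubin–Ravi: 1; Zubin–Ines: 1; Zubin–Sara: 1; Zubin–Esperanza: 1; Zubin–Oskar: 1; Zubin–Vikram: 1; Zubin–David: 1; Ravi–Ines: 1; Ravi–Sara: 1 … (+17 more pairs).
All other pairs contribute 0.
Summing the contributions gives betweenness(Hiro) = 57/2.

57/2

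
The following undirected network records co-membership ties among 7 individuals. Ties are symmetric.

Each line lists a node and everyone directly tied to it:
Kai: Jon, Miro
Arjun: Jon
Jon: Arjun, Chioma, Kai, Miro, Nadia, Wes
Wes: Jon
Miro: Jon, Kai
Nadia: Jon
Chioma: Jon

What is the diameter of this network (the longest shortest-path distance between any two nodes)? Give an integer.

2

Eccentricity of each node (its greatest distance to any other): Arjun:2, Chioma:2, Jon:1, Kai:2, Miro:2, Nadia:2, Wes:2.
The maximum eccentricity is 2, realized for instance by the pair Chioma–Arjun via Chioma – Jon – Arjun. So the diameter is 2.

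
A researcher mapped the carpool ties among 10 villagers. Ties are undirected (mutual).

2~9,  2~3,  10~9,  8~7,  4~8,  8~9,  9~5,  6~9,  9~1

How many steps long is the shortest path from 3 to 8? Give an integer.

3

One shortest route is 3 – 2 – 9 – 8, which uses 3 edges, and at distance 2 from 3 we only reach {9}, which does not include 8. So d(3,8) = 3.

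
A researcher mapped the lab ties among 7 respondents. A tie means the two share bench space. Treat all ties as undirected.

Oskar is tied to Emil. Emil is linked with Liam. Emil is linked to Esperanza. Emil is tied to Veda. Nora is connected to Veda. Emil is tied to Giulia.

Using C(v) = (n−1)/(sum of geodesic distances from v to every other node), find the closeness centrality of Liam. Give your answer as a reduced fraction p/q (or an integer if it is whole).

Distances from Liam: Emil:1, Esperanza:2, Giulia:2, Nora:3, Oskar:2, Veda:2. Sum = 12.
n = 7, so closeness = 6/12 = 1/2.

1/2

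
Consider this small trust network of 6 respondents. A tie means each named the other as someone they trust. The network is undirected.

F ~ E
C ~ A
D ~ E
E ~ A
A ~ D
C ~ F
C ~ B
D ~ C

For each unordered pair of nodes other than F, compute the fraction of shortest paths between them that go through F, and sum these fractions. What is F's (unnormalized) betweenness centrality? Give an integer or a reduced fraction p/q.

2/3

Pairs whose geodesics pass through F — B–E: 1/3; E–C: 1/3.
All other pairs contribute 0.
Summing the contributions gives betweenness(F) = 2/3.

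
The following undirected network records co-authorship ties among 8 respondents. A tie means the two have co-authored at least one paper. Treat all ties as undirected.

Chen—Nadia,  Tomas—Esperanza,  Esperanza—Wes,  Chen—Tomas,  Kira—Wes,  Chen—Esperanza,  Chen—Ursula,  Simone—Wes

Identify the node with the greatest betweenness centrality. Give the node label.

Unnormalized betweenness of each node: Chen:11, Esperanza:12, Kira:0, Nadia:0, Simone:0, Tomas:0, Ursula:0, Wes:11.
Esperanza has the largest value, 12, making it the main broker — the node through which the most shortest paths run.

Esperanza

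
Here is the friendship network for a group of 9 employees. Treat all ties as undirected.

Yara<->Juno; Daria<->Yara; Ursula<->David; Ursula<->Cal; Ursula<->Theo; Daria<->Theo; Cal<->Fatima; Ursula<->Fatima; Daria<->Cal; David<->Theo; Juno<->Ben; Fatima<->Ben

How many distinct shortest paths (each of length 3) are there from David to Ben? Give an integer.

The shortest distance is 3, and the only length-3 path is David–Ursula–Fatima–Ben. So there is exactly 1 shortest path.

1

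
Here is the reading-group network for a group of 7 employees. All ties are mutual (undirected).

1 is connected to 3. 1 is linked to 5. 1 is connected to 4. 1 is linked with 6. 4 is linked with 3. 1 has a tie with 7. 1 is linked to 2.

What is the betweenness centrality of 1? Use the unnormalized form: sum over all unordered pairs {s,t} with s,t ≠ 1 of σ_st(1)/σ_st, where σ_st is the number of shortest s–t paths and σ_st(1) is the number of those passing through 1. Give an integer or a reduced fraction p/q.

Pairs whose geodesics pass through 1 — 7–4: 1; 7–6: 1; 7–5: 1; 7–2: 1; 7–3: 1; 4–6: 1; 4–5: 1; 4–2: 1; 6–5: 1; 6–2: 1; 6–3: 1; 5–2: 1; 5–3: 1; 2–3: 1.
All other pairs contribute 0.
Summing the contributions gives betweenness(1) = 14.

14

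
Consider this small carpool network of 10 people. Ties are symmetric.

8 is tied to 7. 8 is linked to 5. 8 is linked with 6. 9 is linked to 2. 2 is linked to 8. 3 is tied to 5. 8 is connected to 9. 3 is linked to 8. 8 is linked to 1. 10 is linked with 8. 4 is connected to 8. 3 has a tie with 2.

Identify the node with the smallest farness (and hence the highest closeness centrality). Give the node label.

8

Farness (sum of distances to all others) for each node — 1:17, 2:15, 3:15, 4:17, 5:16, 6:17, 7:17, 8:9, 9:16, 10:17.
The smallest farness is 9, for 8, so 8 has the highest closeness.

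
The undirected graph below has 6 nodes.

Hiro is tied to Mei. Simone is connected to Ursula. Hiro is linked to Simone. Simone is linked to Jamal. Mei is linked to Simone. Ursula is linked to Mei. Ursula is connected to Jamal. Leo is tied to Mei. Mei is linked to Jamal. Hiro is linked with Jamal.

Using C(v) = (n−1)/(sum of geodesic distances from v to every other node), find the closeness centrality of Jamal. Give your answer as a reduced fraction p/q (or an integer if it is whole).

5/6

Distances from Jamal: Hiro:1, Leo:2, Mei:1, Simone:1, Ursula:1. Sum = 6.
n = 6, so closeness = 5/6.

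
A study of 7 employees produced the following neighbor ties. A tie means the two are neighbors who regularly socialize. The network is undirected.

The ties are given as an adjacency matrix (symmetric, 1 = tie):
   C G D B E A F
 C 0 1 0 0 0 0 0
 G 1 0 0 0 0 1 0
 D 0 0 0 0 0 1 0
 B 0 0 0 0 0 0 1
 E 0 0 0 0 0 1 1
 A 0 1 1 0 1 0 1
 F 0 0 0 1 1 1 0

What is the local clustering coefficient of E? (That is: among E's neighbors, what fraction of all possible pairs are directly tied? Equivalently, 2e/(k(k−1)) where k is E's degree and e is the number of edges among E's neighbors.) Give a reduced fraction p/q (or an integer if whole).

1

E's neighbors: A and F (k = 2).
Possible neighbor pairs: C(2,2) = 1. Edges among them: A–F → e = 1.
Clustering(E) = 1/1.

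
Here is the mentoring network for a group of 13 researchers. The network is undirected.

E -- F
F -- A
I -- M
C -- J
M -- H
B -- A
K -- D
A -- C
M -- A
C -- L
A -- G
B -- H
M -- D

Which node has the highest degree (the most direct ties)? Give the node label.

A

Degrees — A:5, B:2, C:3, D:2, E:1, F:2, G:1, H:2, I:1, J:1, K:1, L:1, M:4.
The maximum is 5, attained only by A.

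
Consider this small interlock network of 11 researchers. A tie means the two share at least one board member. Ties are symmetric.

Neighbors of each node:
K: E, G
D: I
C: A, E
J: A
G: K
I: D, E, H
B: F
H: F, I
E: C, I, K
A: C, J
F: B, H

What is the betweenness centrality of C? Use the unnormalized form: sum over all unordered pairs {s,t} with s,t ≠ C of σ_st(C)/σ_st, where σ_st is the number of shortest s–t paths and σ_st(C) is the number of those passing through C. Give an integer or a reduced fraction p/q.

16

Pairs whose geodesics pass through C — D–J: 1; D–A: 1; J–K: 1; J–I: 1; J–F: 1; J–G: 1; J–B: 1; J–H: 1; J–E: 1; K–A: 1; I–A: 1; F–A: 1; G–A: 1; A–B: 1 … (+2 more pairs).
All other pairs contribute 0.
Summing the contributions gives betweenness(C) = 16.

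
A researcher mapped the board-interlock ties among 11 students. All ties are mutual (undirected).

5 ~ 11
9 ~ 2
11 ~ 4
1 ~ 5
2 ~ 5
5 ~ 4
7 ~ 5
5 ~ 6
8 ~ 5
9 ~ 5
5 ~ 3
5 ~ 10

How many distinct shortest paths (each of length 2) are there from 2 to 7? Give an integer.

1

The shortest distance is 2, and the only length-2 path is 2–5–7. So there is exactly 1 shortest path.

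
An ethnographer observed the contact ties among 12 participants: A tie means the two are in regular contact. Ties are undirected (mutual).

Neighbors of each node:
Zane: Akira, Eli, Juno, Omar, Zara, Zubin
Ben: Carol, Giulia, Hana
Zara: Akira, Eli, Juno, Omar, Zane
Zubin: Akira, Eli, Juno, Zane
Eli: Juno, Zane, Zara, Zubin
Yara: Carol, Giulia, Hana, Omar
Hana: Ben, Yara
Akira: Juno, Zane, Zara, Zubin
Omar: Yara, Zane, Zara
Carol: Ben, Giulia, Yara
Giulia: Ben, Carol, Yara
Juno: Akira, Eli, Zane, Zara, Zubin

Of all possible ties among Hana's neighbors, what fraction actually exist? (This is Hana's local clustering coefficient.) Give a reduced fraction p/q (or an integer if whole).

0

Hana's neighbors: Ben and Yara (k = 2).
Possible neighbor pairs: C(2,2) = 1. Edges among them: none → e = 0.
Clustering(Hana) = 0/1.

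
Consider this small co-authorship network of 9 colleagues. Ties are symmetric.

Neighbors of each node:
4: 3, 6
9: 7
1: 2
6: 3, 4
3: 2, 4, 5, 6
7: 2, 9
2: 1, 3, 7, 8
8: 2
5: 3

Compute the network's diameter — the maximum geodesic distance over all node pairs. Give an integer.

Eccentricity of each node (its greatest distance to any other): 1:3, 2:2, 3:3, 4:4, 5:4, 6:4, 7:3, 8:3, 9:4.
The maximum eccentricity is 4, realized for instance by the pair 4–9 via 4 – 3 – 2 – 7 – 9. So the diameter is 4.

4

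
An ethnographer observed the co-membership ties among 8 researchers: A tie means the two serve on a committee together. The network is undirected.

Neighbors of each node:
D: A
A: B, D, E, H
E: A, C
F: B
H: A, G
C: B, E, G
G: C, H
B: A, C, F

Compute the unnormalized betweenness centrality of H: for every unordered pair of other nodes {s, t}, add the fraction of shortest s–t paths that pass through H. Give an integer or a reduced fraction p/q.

2

Pairs whose geodesics pass through H — D–G: 1; G–A: 1.
All other pairs contribute 0.
Summing the contributions gives betweenness(H) = 2.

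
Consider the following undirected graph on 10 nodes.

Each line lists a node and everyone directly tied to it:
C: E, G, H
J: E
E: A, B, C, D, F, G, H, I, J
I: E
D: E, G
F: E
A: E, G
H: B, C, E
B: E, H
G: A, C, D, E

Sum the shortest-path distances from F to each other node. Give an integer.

17

Distances from F: A:2, B:2, C:2, D:2, E:1, G:2, H:2, I:2, J:2.
Sum = 2 + 2 + 2 + 2 + 1 + 2 + 2 + 2 + 2 = 17.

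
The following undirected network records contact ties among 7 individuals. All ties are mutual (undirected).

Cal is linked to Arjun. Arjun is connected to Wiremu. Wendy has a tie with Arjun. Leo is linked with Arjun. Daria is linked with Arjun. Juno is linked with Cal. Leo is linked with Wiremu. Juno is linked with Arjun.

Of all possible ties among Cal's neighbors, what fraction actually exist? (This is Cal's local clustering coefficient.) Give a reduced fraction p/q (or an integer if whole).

Cal's neighbors: Arjun and Juno (k = 2).
Possible neighbor pairs: C(2,2) = 1. Edges among them: Arjun–Juno → e = 1.
Clustering(Cal) = 1/1.

1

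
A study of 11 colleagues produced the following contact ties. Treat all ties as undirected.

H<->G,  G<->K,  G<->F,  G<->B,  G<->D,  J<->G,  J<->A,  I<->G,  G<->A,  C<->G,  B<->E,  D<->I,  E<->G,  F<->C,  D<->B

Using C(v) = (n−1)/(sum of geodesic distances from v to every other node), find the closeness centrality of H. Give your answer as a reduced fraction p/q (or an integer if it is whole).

10/19

Distances from H: A:2, B:2, C:2, D:2, E:2, F:2, G:1, I:2, J:2, K:2. Sum = 19.
n = 11, so closeness = 10/19.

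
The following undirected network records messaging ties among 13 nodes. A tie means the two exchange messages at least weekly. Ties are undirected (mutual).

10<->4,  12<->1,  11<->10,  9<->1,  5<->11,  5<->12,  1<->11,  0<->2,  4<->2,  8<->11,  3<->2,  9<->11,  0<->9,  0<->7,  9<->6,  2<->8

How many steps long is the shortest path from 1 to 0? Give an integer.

One shortest route is 1 – 9 – 0, which uses 2 edges, and 1 and 0 are not directly tied, so nothing shorter exists. So d(1,0) = 2.

2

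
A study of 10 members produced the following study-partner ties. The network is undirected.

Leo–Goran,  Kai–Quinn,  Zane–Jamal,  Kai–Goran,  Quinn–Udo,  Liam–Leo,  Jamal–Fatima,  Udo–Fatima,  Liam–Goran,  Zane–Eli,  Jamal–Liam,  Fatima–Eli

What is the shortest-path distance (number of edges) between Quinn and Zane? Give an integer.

4

One shortest route is Quinn – Udo – Fatima – Eli – Zane, which uses 4 edges, and at distance 3 from Quinn we only reach {Eli, Jamal, Leo, Liam}, which does not include Zane. So d(Quinn,Zane) = 4.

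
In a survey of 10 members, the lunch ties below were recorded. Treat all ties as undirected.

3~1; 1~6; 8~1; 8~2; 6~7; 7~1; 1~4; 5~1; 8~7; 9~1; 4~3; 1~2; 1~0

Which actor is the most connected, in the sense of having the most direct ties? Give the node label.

Degrees — 0:1, 1:9, 2:2, 3:2, 4:2, 5:1, 6:2, 7:3, 8:3, 9:1.
The maximum is 9, attained only by 1.

1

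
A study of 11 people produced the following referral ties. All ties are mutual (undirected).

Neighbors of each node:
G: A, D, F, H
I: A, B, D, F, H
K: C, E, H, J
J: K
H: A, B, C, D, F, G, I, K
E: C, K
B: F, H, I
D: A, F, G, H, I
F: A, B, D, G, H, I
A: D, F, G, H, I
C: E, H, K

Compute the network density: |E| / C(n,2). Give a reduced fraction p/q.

There are 23 edges and 11 nodes, so the maximum possible is C(11,2) = 55.
Density = 23/55.

23/55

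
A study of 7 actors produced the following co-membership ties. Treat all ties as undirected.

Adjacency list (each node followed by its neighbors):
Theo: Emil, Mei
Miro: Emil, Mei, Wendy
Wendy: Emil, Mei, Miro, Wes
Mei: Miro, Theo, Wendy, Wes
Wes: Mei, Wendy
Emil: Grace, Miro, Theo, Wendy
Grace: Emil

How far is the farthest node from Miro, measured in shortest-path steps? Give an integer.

Distances from Miro: Emil:1, Grace:2, Mei:1, Theo:2, Wendy:1, Wes:2.
The largest is 2 (to Grace, Theo, and Wes), so the eccentricity of Miro is 2.

2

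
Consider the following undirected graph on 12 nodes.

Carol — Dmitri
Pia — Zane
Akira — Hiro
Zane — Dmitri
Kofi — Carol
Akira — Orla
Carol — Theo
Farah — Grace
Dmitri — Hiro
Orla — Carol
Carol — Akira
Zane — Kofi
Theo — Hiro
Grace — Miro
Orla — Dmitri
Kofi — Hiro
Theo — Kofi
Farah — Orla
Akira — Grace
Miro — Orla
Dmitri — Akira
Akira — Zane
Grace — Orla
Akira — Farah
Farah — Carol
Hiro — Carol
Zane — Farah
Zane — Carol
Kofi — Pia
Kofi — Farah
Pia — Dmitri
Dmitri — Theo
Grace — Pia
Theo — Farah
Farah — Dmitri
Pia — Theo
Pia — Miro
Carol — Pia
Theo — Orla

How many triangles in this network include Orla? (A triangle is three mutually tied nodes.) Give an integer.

Orla's neighbors: Akira, Carol, Dmitri, Farah, Grace, Miro, and Theo.
Neighbor pairs that are themselves tied: Orla–Akira–Carol; Orla–Akira–Dmitri; Orla–Akira–Farah; Orla–Akira–Grace; Orla–Carol–Dmitri; Orla–Carol–Farah; Orla–Carol–Theo; Orla–Dmitri–Farah; Orla–Dmitri–Theo; Orla–Farah–Grace; Orla–Farah–Theo; Orla–Grace–Miro. Each forms one triangle with Orla, for 12 in total.

12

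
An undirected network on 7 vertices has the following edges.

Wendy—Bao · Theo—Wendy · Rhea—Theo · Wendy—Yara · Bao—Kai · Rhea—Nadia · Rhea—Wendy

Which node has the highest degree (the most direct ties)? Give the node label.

Wendy

Degrees — Bao:2, Kai:1, Nadia:1, Rhea:3, Theo:2, Wendy:4, Yara:1.
The maximum is 4, attained only by Wendy.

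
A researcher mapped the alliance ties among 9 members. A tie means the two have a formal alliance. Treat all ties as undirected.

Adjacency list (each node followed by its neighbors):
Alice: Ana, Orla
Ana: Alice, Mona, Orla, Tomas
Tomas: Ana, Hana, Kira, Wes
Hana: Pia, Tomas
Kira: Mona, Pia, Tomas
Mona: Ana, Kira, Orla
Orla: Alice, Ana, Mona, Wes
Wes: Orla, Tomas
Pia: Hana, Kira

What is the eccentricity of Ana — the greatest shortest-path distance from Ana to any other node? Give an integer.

3

Distances from Ana: Alice:1, Hana:2, Kira:2, Mona:1, Orla:1, Pia:3, Tomas:1, Wes:2.
The largest is 3 (to Pia), so the eccentricity of Ana is 3.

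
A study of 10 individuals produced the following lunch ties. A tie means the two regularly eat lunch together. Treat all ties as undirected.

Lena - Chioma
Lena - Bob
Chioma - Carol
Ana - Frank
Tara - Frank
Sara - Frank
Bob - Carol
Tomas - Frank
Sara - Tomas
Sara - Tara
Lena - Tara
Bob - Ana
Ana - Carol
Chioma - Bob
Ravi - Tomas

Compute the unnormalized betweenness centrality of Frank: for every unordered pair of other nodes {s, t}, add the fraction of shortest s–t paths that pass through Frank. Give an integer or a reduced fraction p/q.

Pairs whose geodesics pass through Frank — Tomas–Tara: 1/2; Tomas–Ana: 1; Tomas–Carol: 1; Tomas–Bob: 1; Tomas–Lena: 1/2; Tomas–Chioma: 3/4; Tara–Ravi: 1/2; Tara–Ana: 1; Tara–Carol: 1/3; Ravi–Ana: 1; Ravi–Carol: 1; Ravi–Bob: 1; Ravi–Lena: 1/2; Ravi–Chioma: 3/4 … (+3 more pairs).
All other pairs contribute 0.
Summing the contributions gives betweenness(Frank) = 40/3.

40/3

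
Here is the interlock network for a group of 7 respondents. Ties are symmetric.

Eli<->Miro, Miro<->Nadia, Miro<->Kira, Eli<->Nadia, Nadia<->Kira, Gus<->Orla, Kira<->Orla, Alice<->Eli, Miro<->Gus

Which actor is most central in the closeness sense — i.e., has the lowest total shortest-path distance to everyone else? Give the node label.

Farness (sum of distances to all others) for each node — Alice:15, Eli:10, Gus:11, Kira:10, Miro:8, Nadia:9, Orla:13.
The smallest farness is 8, for Miro, so Miro has the highest closeness.

Miro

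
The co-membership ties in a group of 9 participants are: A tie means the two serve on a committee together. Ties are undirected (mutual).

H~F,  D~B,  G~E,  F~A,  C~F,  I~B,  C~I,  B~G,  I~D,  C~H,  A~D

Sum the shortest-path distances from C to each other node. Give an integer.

Distances from C: A:2, B:2, D:2, E:4, F:1, G:3, H:1, I:1.
Sum = 2 + 2 + 2 + 4 + 1 + 3 + 1 + 1 = 16.

16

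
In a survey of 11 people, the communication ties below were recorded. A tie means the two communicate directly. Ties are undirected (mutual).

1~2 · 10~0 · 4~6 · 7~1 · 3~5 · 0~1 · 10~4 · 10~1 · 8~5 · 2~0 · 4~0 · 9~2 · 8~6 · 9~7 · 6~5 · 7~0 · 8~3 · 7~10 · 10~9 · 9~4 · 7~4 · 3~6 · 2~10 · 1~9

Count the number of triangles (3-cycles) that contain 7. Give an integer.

7's neighbors: 0, 1, 4, 9, and 10.
Neighbor pairs that are themselves tied: 7–0–1; 7–0–4; 7–0–10; 7–1–9; 7–1–10; 7–4–9; 7–4–10; 7–9–10. Each forms one triangle with 7, for 8 in total.

8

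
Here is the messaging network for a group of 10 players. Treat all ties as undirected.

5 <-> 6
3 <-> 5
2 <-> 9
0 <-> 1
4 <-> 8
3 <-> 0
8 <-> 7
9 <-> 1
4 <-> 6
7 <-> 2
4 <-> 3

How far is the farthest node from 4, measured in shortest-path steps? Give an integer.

Distances from 4: 0:2, 1:3, 2:3, 3:1, 5:2, 6:1, 7:2, 8:1, 9:4.
The largest is 4 (to 9), so the eccentricity of 4 is 4.

4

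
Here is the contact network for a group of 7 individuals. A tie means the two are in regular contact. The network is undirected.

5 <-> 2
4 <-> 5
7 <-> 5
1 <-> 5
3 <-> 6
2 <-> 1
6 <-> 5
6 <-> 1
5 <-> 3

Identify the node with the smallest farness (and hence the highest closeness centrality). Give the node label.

5

Farness (sum of distances to all others) for each node — 1:9, 2:10, 3:10, 4:11, 5:6, 6:9, 7:11.
The smallest farness is 6, for 5, so 5 has the highest closeness.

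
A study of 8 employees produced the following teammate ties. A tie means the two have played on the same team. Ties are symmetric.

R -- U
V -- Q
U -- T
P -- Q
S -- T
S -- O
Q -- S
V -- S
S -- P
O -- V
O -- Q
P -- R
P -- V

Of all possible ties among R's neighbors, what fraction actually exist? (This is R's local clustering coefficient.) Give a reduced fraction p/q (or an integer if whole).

R's neighbors: P and U (k = 2).
Possible neighbor pairs: C(2,2) = 1. Edges among them: none → e = 0.
Clustering(R) = 0/1.

0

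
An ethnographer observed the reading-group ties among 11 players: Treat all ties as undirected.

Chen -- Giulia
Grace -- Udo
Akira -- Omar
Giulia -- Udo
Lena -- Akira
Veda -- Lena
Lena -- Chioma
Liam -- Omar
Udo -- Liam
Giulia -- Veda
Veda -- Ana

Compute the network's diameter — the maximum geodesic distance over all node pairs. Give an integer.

5

Eccentricity of each node (its greatest distance to any other): Akira:4, Ana:4, Chen:4, Chioma:5, Giulia:3, Grace:5, Lena:4, Liam:4, Omar:4, Udo:4, Veda:3.
The maximum eccentricity is 5, realized for instance by the pair Chioma–Grace via Chioma – Lena – Veda – Giulia – Udo – Grace. So the diameter is 5.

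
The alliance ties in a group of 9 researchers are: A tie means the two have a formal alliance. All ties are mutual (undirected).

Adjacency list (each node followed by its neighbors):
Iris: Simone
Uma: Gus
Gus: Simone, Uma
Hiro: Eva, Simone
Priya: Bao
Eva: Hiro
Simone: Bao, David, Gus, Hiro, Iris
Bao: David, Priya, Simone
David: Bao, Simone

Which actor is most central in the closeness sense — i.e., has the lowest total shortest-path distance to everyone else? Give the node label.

Simone

Farness (sum of distances to all others) for each node — Bao:15, David:16, Eva:23, Gus:16, Hiro:16, Iris:18, Priya:22, Simone:11, Uma:23.
The smallest farness is 11, for Simone, so Simone has the highest closeness.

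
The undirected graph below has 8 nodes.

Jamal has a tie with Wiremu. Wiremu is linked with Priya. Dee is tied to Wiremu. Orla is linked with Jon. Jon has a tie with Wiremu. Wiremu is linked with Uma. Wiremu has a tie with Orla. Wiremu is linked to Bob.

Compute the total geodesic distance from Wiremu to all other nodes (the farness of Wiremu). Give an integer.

Distances from Wiremu: Bob:1, Dee:1, Jamal:1, Jon:1, Orla:1, Priya:1, Uma:1.
Sum = 1 + 1 + 1 + 1 + 1 + 1 + 1 = 7.

7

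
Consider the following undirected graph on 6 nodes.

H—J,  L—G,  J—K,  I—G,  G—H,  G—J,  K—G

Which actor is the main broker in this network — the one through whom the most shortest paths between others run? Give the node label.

G

Unnormalized betweenness of each node: G:15/2, H:0, I:0, J:1/2, K:0, L:0.
G has the largest value, 15/2, making it the main broker — the node through which the most shortest paths run.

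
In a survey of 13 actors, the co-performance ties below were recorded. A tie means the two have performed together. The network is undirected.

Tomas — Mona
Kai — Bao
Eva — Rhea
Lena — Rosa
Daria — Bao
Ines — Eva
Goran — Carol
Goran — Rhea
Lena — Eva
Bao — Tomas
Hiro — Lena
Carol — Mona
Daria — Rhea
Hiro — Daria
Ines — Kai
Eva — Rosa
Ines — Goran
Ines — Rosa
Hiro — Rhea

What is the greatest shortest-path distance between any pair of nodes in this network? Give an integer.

Eccentricity of each node (its greatest distance to any other): Bao:3, Carol:4, Daria:3, Eva:4, Goran:3, Hiro:4, Ines:3, Kai:3, Lena:5, Mona:5, Rhea:3, Rosa:4, Tomas:4.
The maximum eccentricity is 5, realized for instance by the pair Mona–Lena via Mona – Carol – Goran – Ines – Rosa – Lena. So the diameter is 5.

5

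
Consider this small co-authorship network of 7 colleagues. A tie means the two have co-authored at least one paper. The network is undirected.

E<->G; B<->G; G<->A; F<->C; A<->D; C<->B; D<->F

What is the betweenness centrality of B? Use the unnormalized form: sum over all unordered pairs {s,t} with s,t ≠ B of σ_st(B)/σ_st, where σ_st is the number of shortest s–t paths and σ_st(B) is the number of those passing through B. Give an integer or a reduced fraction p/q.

7/2

Pairs whose geodesics pass through B — E–C: 1; E–F: 1/2; C–A: 1/2; C–G: 1; F–G: 1/2.
All other pairs contribute 0.
Summing the contributions gives betweenness(B) = 7/2.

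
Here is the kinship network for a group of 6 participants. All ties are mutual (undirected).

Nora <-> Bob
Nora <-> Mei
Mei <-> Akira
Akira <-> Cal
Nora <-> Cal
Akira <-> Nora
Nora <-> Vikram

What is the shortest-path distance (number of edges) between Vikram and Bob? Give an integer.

2

One shortest route is Vikram – Nora – Bob, which uses 2 edges, and Vikram and Bob are not directly tied, so nothing shorter exists. So d(Vikram,Bob) = 2.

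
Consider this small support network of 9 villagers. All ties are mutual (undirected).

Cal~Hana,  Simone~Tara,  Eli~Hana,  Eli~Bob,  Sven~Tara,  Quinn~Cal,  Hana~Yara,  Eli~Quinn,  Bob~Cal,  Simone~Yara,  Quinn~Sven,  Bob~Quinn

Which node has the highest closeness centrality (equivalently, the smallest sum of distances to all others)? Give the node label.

Farness (sum of distances to all others) for each node — Bob:17, Cal:15, Eli:15, Hana:15, Quinn:14, Simone:19, Sven:16, Tara:18, Yara:17.
The smallest farness is 14, for Quinn, so Quinn has the highest closeness.

Quinn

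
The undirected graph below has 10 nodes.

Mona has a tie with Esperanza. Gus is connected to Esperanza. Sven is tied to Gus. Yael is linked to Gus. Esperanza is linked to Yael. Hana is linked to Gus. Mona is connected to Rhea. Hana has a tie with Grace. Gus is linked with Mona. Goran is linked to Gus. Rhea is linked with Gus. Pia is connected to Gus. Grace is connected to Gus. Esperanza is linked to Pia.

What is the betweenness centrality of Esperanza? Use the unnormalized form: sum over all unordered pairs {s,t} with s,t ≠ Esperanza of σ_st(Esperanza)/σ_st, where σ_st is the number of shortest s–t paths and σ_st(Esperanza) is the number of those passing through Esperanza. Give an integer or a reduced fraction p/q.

3/2

Pairs whose geodesics pass through Esperanza — Mona–Yael: 1/2; Mona–Pia: 1/2; Yael–Pia: 1/2.
All other pairs contribute 0.
Summing the contributions gives betweenness(Esperanza) = 3/2.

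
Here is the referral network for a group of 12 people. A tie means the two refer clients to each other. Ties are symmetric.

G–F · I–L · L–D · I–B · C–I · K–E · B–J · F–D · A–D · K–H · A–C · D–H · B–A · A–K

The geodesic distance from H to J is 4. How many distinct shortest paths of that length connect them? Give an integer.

2

The shortest distance is 4. The length-4 paths are: H–D–A–B–J; H–K–A–B–J.
That gives 2 distinct shortest paths.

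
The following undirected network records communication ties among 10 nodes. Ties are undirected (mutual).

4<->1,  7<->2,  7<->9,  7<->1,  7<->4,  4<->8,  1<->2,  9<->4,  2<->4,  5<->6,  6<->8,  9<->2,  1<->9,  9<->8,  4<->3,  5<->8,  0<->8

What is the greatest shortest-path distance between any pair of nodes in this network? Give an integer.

Eccentricity of each node (its greatest distance to any other): 0:3, 1:3, 2:3, 3:3, 4:2, 5:3, 6:3, 7:3, 8:2, 9:2.
The maximum eccentricity is 3, realized for instance by the pair 2–5 via 2 – 4 – 8 – 5. So the diameter is 3.

3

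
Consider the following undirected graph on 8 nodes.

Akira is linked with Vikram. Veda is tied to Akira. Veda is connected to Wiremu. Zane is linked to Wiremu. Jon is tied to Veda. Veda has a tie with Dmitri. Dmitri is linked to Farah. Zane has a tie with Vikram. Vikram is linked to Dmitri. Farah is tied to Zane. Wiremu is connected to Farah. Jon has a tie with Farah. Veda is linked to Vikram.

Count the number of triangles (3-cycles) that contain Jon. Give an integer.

0

Jon's neighbors are Farah and Veda, but none of them are tied to each other, so no triangle contains Jon.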